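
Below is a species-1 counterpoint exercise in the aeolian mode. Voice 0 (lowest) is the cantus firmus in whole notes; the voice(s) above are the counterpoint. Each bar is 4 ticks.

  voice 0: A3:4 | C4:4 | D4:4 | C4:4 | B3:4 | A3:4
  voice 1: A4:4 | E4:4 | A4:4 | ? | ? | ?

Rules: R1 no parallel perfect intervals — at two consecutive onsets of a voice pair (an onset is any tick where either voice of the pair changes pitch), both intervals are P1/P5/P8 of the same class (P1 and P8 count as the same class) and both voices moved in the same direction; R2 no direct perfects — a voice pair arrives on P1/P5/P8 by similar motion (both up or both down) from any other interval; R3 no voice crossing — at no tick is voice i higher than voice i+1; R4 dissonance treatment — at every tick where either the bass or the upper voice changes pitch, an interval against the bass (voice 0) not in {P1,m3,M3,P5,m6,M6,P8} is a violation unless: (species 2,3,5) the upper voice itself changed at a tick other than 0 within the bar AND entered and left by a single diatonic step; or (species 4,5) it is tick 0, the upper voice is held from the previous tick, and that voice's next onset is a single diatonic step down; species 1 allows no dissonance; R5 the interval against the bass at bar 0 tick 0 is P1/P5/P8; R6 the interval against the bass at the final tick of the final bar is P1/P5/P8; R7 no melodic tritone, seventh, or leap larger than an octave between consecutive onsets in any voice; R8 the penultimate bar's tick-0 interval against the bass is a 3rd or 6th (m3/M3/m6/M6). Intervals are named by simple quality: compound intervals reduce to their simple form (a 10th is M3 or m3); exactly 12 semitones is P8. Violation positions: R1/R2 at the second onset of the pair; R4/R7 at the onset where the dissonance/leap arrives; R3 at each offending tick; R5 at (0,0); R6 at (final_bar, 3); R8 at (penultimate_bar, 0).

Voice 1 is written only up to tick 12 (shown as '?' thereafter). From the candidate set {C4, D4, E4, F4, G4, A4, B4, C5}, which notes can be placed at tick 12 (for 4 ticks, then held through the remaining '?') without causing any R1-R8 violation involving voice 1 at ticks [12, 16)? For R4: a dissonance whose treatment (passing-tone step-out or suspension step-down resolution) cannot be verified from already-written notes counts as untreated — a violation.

{A4, C5, E4}

C4: violates R2
D4: violates R4
E4: legal
F4: violates R4
G4: violates R1
A4: legal
B4: violates R4
C5: legal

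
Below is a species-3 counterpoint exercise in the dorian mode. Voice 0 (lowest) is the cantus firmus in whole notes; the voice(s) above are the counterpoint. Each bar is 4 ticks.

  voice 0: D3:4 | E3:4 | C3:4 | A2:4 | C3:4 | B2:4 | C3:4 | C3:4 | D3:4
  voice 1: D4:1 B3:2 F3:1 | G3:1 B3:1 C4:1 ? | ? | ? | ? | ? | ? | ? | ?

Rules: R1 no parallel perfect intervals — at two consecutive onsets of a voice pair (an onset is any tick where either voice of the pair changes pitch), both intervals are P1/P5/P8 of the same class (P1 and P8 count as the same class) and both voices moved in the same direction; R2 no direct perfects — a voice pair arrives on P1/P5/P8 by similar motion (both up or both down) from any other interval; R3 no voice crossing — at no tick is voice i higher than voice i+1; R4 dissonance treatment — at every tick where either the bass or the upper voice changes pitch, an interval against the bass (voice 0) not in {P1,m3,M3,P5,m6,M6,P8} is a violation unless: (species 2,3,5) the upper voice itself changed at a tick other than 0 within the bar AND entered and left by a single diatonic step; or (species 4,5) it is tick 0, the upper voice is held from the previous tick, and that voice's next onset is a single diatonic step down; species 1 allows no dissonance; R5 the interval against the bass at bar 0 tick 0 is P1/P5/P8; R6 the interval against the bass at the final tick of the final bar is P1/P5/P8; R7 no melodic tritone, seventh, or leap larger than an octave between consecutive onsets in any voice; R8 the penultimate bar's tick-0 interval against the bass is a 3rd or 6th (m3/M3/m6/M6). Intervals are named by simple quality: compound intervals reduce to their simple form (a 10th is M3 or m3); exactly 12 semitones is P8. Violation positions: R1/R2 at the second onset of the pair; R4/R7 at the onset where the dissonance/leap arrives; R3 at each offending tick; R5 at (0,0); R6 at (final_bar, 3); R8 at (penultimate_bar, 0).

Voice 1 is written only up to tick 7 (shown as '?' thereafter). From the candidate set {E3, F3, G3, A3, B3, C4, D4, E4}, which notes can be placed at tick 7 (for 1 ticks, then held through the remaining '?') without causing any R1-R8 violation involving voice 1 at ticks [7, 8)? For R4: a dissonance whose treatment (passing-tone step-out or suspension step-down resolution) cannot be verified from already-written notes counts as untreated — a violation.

E3: legal
F3: violates R4
G3: legal
A3: violates R4
B3: legal
C4: legal
D4: violates R4
E4: legal

{B3, C4, E3, E4, G3}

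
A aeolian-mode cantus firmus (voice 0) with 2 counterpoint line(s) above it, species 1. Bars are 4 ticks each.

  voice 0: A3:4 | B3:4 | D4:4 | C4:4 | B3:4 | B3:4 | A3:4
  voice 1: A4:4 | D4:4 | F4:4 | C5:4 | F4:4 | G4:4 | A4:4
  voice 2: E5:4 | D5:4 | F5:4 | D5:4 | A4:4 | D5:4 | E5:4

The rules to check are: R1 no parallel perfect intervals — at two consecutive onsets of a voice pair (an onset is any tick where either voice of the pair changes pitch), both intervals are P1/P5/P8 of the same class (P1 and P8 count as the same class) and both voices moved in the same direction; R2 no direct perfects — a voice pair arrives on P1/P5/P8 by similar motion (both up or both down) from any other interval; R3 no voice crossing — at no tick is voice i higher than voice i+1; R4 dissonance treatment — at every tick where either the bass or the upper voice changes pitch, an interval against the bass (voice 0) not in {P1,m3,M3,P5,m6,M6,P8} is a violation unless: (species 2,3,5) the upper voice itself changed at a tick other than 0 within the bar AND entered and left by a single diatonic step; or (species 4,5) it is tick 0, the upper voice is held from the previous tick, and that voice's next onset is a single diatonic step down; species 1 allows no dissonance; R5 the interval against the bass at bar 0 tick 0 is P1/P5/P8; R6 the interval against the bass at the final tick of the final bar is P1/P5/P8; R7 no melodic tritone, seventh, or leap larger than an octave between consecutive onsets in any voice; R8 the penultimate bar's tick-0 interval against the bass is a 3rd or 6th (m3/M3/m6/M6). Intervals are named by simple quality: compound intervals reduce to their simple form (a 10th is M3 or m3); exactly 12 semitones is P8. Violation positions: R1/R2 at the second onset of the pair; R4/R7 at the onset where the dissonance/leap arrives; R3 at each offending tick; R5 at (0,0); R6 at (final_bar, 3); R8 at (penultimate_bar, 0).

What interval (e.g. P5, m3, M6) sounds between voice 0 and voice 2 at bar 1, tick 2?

voice 0=B3 voice 2=D5 -> m3

m3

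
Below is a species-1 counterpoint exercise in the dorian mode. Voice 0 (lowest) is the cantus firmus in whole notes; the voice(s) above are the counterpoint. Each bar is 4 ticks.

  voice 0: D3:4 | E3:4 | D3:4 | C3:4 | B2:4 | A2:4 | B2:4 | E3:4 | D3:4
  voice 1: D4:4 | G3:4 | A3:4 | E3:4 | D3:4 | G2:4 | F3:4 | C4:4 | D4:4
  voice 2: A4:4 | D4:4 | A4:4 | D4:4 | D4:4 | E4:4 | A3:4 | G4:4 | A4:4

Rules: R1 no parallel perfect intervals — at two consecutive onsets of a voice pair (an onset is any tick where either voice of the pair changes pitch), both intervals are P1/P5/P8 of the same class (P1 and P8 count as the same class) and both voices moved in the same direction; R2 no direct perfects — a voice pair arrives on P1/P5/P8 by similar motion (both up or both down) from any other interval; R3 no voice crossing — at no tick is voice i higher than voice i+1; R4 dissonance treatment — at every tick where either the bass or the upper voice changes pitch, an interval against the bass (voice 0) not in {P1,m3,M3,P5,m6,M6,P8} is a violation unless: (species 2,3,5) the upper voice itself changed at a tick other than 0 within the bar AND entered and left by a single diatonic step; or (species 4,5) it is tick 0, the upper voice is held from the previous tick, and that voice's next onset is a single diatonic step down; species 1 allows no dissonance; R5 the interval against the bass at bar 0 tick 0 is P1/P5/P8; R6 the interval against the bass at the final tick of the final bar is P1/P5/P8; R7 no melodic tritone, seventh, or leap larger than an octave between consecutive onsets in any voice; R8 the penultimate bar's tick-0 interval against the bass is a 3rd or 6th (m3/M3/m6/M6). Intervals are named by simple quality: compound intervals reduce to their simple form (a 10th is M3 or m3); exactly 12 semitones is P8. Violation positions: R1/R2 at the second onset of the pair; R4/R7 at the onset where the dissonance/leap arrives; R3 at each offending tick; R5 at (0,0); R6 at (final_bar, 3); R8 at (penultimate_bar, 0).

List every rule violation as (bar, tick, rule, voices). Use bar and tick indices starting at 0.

(1, 0, R1, (1, 2))
(1, 0, R4, (0, 2))
(2, 0, R2, (1, 2))
(3, 0, R4, (0, 2))
(5, 0, R3, (0, 1))
(5, 0, R4, (0, 1))
(5, 1, R3, (0, 1))
(5, 2, R3, (0, 1))
(5, 3, R3, (0, 1))
(6, 0, R4, (0, 1))
(6, 0, R4, (0, 2))
(6, 0, R7, (1,))
(7, 0, R2, (1, 2))
(7, 0, R7, (2,))
(8, 0, R1, (1, 2))

bar 0: v0=D3 v1=D4 v2=A4 downbeat P5
bar 1: v0=E3 v1=G3 v2=D4 downbeat m7
bar 2: v0=D3 v1=A3 v2=A4 downbeat P5
bar 3: v0=C3 v1=E3 v2=D4 downbeat M2
bar 4: v0=B2 v1=D3 v2=D4 downbeat m3
bar 5: v0=A2 v1=G2 v2=E4 downbeat P5
bar 6: v0=B2 v1=F3 v2=A3 downbeat m7
bar 7: v0=E3 v1=C4 v2=G4 downbeat m3
bar 8: v0=D3 v1=D4 v2=A4 downbeat P5
  -> R1 @ bar 1 tick 0 v(1, 2): D4/A4 P5 -> G3/D4 P5 similar
  -> R4 @ bar 1 tick 0 v(0, 2): E3/D4 m7 untreated
  -> R2 @ bar 2 tick 0 v(1, 2): G3/D4 P5 -> A3/A4 P8 similar
  -> R4 @ bar 3 tick 0 v(0, 2): C3/D4 M2 untreated
  -> R3 @ bar 5 tick 0 v(0, 1): A2 above G2
  -> R4 @ bar 5 tick 0 v(0, 1): A2/G2 M2 untreated
  -> R3 @ bar 5 tick 1 v(0, 1): A2 above G2
  -> R3 @ bar 5 tick 2 v(0, 1): A2 above G2
  -> R3 @ bar 5 tick 3 v(0, 1): A2 above G2
  -> R4 @ bar 6 tick 0 v(0, 1): B2/F3 TT untreated
  -> R4 @ bar 6 tick 0 v(0, 2): B2/A3 m7 untreated
  -> R7 @ bar 6 tick 0 v(1,): G2->F3 leap 10st
  -> R2 @ bar 7 tick 0 v(1, 2): F3/A3 M3 -> C4/G4 P5 similar
  -> R7 @ bar 7 tick 0 v(2,): A3->G4 leap 10st
  -> R1 @ bar 8 tick 0 v(1, 2): C4/G4 P5 -> D4/A4 P5 similar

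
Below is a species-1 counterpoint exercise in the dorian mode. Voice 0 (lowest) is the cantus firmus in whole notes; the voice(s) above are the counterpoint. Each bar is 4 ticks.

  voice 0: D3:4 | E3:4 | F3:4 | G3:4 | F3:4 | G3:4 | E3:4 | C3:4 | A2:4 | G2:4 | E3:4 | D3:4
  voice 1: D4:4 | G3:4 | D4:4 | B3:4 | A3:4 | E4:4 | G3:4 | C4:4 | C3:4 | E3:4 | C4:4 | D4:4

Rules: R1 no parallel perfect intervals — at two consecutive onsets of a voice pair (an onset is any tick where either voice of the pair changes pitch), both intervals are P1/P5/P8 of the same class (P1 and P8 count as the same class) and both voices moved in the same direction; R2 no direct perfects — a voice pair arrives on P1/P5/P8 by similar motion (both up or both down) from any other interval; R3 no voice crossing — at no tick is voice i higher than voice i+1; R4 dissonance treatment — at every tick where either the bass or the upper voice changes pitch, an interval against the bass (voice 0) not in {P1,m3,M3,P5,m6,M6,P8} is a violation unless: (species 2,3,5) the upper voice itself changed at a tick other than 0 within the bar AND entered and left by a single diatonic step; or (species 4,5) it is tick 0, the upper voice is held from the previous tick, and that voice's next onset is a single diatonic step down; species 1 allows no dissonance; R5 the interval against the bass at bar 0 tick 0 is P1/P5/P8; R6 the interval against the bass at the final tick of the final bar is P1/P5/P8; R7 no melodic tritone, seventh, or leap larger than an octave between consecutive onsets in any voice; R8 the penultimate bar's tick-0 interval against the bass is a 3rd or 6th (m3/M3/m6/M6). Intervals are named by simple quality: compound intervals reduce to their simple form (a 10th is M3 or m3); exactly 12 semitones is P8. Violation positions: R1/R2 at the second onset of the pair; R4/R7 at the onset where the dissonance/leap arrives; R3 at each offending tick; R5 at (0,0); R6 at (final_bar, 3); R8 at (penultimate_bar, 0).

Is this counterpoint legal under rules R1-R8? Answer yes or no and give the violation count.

bar 0: v0=D3 v1=D4 (P8)
bar 1: v0=E3 v1=G3 (m3)
bar 2: v0=F3 v1=D4 (M6)
bar 3: v0=G3 v1=B3 (M3)
bar 4: v0=F3 v1=A3 (M3)
bar 5: v0=G3 v1=E4 (M6)
bar 6: v0=E3 v1=G3 (m3)
bar 7: v0=C3 v1=C4 (P8)
bar 8: v0=A2 v1=C3 (m3)
bar 9: v0=G2 v1=E3 (M6)
bar 10: v0=E3 v1=C4 (m6)
bar 11: v0=D3 v1=D4 (P8)

Yes (0 violations)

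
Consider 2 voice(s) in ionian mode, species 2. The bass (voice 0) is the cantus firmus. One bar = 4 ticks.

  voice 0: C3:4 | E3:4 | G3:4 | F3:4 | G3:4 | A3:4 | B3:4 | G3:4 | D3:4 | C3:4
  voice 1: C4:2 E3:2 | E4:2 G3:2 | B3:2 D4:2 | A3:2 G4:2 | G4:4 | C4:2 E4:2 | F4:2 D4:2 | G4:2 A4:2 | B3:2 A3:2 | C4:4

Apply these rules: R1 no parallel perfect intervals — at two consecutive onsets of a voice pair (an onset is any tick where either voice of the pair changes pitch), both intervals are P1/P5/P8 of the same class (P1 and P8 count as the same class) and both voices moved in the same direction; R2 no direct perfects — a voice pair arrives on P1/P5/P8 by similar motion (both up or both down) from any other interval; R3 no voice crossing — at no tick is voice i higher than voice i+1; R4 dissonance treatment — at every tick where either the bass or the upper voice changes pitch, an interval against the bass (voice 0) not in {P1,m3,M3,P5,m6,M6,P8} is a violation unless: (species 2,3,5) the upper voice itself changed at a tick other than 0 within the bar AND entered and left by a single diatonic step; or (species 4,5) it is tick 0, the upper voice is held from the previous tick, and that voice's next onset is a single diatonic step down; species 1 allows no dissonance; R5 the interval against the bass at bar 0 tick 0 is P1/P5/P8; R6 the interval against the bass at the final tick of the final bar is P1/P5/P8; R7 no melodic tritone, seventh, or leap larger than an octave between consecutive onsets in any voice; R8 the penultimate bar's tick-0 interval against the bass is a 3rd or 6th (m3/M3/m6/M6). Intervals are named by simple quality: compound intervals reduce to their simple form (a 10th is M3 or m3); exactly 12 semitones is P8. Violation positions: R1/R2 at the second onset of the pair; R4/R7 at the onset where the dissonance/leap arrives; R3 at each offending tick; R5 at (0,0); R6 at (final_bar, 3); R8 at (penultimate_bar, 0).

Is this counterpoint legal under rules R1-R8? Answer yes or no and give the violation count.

No (6 violations)

bar 0: v0=C3 v1=C4 (P8)
bar 1: v0=E3 v1=E4 (P8)
bar 2: v0=G3 v1=B3 (M3)
bar 3: v0=F3 v1=A3 (M3)
bar 4: v0=G3 v1=G4 (P8)
bar 5: v0=A3 v1=C4 (m3)
bar 6: v0=B3 v1=F4 (TT)
bar 7: v0=G3 v1=G4 (P8)
bar 8: v0=D3 v1=B3 (M6)
bar 9: v0=C3 v1=C4 (P8)
  R2 @ bar1.0: C3/E3 M3 -> E3/E4 P8 similar
  R4 @ bar3.2: F3/G4 M2 untreated
  R7 @ bar3.2: A3->G4 leap 10st
  R4 @ bar6.0: B3/F4 TT untreated
  R4 @ bar7.2: G3/A4 M2 untreated
  R7 @ bar8.0: A4->B3 leap 10st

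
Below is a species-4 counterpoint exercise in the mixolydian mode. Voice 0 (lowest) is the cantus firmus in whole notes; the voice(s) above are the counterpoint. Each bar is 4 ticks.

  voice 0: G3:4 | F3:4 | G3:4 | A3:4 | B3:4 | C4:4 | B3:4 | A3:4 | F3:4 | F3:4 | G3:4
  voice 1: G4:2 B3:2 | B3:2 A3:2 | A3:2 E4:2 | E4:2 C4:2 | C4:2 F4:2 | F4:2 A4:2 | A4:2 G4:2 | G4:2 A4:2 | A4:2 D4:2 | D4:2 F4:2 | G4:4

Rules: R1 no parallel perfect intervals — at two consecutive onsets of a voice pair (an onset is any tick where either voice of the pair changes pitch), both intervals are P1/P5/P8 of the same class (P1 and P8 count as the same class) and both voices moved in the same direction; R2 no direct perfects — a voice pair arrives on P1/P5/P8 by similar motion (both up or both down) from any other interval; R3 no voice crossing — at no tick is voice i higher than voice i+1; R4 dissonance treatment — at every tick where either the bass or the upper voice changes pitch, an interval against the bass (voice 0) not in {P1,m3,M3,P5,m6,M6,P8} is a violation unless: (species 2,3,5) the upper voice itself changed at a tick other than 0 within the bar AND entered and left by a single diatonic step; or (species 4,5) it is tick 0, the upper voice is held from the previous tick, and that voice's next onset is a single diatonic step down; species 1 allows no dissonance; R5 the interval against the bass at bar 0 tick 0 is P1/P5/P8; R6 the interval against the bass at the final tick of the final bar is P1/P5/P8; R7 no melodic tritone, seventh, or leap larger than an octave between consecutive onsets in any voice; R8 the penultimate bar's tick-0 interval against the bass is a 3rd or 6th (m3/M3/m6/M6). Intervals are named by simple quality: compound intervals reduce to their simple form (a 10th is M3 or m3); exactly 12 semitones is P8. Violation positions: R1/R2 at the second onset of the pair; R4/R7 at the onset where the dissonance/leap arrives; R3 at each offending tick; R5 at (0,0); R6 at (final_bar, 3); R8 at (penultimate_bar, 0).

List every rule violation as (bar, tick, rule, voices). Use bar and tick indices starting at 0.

bar 0: v0=G3 v1=G4 downbeat P8
bar 1: v0=F3 v1=B3 downbeat TT
bar 2: v0=G3 v1=A3 downbeat M2
bar 3: v0=A3 v1=E4 downbeat P5
bar 4: v0=B3 v1=C4 downbeat m2
bar 5: v0=C4 v1=F4 downbeat P4
bar 6: v0=B3 v1=A4 downbeat m7
bar 7: v0=A3 v1=G4 downbeat m7
bar 8: v0=F3 v1=A4 downbeat M3
bar 9: v0=F3 v1=D4 downbeat M6
bar 10: v0=G3 v1=G4 downbeat P8
  -> R4 @ bar 2 tick 0 v(0, 1): G3/A3 M2 untreated
  -> R4 @ bar 4 tick 0 v(0, 1): B3/C4 m2 untreated
  -> R4 @ bar 4 tick 2 v(0, 1): B3/F4 TT untreated
  -> R4 @ bar 5 tick 0 v(0, 1): C4/F4 P4 untreated
  -> R4 @ bar 7 tick 0 v(0, 1): A3/G4 m7 untreated
  -> R1 @ bar 10 tick 0 v(0, 1): F3/F4 P8 -> G3/G4 P8 similar

(2, 0, R4, (0, 1))
(4, 0, R4, (0, 1))
(4, 2, R4, (0, 1))
(5, 0, R4, (0, 1))
(7, 0, R4, (0, 1))
(10, 0, R1, (0, 1))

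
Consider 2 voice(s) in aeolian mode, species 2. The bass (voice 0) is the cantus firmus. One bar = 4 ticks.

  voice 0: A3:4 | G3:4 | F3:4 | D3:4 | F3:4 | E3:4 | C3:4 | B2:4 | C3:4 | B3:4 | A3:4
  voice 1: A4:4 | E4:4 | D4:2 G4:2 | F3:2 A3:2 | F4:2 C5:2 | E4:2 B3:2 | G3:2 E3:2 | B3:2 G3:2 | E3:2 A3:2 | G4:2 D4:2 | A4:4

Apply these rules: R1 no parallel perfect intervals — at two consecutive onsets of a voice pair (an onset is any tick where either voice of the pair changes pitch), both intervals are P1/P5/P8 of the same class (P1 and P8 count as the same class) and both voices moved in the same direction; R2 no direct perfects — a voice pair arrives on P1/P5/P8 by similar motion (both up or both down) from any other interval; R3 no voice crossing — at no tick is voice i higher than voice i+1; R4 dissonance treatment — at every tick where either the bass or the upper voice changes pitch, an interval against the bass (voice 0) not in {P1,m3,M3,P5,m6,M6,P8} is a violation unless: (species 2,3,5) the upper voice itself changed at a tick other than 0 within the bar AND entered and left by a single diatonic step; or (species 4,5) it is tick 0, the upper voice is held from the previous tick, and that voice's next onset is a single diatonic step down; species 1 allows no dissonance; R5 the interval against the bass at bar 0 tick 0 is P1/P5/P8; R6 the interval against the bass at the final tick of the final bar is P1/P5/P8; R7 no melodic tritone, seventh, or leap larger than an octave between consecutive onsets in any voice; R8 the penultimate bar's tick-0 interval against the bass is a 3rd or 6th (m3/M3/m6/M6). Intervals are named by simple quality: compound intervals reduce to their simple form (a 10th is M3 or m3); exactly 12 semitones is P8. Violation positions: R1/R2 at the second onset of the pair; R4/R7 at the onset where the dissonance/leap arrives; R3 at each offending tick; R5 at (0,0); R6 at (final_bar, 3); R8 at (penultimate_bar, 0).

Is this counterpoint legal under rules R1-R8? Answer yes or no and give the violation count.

bar 0: v0=A3 v1=A4 (P8)
bar 1: v0=G3 v1=E4 (M6)
bar 2: v0=F3 v1=D4 (M6)
bar 3: v0=D3 v1=F3 (m3)
bar 4: v0=F3 v1=F4 (P8)
bar 5: v0=E3 v1=E4 (P8)
bar 6: v0=C3 v1=G3 (P5)
bar 7: v0=B2 v1=B3 (P8)
bar 8: v0=C3 v1=E3 (M3)
bar 9: v0=B3 v1=G4 (m6)
bar 10: v0=A3 v1=A4 (P8)
  R4 @ bar2.2: F3/G4 M2 untreated
  R7 @ bar3.0: G4->F3 leap 14st
  R2 @ bar4.0: D3/A3 P5 -> F3/F4 P8 similar
  R2 @ bar5.0: F3/C5 P5 -> E3/E4 P8 similar
  R1 @ bar6.0: E3/B3 P5 -> C3/G3 P5 similar
  R7 @ bar9.0: C3->B3 leap 11st
  R7 @ bar9.0: A3->G4 leap 10st

No (7 violations)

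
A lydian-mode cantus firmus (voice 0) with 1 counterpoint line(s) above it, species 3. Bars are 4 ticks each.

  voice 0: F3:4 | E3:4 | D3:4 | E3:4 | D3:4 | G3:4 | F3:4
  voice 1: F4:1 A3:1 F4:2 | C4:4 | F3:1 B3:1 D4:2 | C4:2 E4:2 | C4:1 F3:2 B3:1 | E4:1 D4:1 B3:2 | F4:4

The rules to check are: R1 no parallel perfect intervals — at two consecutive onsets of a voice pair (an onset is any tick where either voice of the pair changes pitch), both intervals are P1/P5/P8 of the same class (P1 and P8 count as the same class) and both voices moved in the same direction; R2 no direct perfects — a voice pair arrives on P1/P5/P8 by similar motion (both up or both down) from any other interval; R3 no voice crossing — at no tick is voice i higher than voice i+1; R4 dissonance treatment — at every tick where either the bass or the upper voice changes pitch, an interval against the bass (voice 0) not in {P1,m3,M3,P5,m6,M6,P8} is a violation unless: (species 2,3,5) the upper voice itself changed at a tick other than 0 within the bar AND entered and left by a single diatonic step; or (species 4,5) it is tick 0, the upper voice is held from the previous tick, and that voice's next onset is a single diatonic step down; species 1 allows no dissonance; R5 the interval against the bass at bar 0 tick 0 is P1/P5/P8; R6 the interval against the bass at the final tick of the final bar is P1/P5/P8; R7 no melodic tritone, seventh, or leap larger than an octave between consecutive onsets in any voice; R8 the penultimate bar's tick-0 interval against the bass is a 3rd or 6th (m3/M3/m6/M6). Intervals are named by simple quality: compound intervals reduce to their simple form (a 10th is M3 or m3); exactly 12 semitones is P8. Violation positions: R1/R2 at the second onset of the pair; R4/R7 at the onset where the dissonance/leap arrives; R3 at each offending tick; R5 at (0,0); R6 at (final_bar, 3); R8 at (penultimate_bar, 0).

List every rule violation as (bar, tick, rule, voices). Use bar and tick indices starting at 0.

bar 0: v0=F3 v1=F4 downbeat P8
bar 1: v0=E3 v1=C4 downbeat m6
bar 2: v0=D3 v1=F3 downbeat m3
bar 3: v0=E3 v1=C4 downbeat m6
bar 4: v0=D3 v1=C4 downbeat m7
bar 5: v0=G3 v1=E4 downbeat M6
bar 6: v0=F3 v1=F4 downbeat P8
  -> R7 @ bar 2 tick 1 v(1,): F3->B3 leap 6st
  -> R4 @ bar 4 tick 0 v(0, 1): D3/C4 m7 untreated
  -> R7 @ bar 4 tick 3 v(1,): F3->B3 leap 6st
  -> R7 @ bar 6 tick 0 v(1,): B3->F4 leap 6st

(2, 1, R7, (1,))
(4, 0, R4, (0, 1))
(4, 3, R7, (1,))
(6, 0, R7, (1,))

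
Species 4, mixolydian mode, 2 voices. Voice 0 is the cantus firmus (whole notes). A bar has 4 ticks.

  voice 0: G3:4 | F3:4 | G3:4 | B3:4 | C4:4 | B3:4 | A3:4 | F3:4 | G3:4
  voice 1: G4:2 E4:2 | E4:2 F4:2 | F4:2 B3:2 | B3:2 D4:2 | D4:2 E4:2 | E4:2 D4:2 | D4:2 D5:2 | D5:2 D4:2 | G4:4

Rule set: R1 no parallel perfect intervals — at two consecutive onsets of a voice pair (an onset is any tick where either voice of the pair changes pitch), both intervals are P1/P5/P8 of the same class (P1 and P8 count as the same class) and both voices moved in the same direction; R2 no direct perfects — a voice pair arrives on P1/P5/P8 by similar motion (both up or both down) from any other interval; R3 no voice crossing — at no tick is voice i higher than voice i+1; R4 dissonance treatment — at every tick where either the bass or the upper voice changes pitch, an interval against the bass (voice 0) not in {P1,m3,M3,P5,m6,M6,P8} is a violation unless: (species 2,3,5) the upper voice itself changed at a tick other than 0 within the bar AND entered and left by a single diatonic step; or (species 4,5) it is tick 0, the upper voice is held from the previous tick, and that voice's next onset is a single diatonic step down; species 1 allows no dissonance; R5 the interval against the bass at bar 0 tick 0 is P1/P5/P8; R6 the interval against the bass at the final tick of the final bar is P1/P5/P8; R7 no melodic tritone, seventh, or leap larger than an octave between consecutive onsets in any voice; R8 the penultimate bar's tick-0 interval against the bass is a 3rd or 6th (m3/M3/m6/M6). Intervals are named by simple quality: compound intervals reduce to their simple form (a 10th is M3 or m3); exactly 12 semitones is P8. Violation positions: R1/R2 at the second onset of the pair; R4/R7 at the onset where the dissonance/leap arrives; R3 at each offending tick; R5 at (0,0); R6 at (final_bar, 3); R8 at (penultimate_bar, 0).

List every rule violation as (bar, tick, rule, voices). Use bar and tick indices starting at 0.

bar 0: v0=G3 v1=G4 downbeat P8
bar 1: v0=F3 v1=E4 downbeat M7
bar 2: v0=G3 v1=F4 downbeat m7
bar 3: v0=B3 v1=B3 downbeat P1
bar 4: v0=C4 v1=D4 downbeat M2
bar 5: v0=B3 v1=E4 downbeat P4
bar 6: v0=A3 v1=D4 downbeat P4
bar 7: v0=F3 v1=D5 downbeat M6
bar 8: v0=G3 v1=G4 downbeat P8
  -> R4 @ bar 1 tick 0 v(0, 1): F3/E4 M7 untreated
  -> R4 @ bar 2 tick 0 v(0, 1): G3/F4 m7 untreated
  -> R7 @ bar 2 tick 2 v(1,): F4->B3 leap 6st
  -> R4 @ bar 4 tick 0 v(0, 1): C4/D4 M2 untreated
  -> R4 @ bar 6 tick 0 v(0, 1): A3/D4 P4 untreated
  -> R4 @ bar 6 tick 2 v(0, 1): A3/D5 P4 untreated
  -> R2 @ bar 8 tick 0 v(0, 1): F3/D4 M6 -> G3/G4 P8 similar

(1, 0, R4, (0, 1))
(2, 0, R4, (0, 1))
(2, 2, R7, (1,))
(4, 0, R4, (0, 1))
(6, 0, R4, (0, 1))
(6, 2, R4, (0, 1))
(8, 0, R2, (0, 1))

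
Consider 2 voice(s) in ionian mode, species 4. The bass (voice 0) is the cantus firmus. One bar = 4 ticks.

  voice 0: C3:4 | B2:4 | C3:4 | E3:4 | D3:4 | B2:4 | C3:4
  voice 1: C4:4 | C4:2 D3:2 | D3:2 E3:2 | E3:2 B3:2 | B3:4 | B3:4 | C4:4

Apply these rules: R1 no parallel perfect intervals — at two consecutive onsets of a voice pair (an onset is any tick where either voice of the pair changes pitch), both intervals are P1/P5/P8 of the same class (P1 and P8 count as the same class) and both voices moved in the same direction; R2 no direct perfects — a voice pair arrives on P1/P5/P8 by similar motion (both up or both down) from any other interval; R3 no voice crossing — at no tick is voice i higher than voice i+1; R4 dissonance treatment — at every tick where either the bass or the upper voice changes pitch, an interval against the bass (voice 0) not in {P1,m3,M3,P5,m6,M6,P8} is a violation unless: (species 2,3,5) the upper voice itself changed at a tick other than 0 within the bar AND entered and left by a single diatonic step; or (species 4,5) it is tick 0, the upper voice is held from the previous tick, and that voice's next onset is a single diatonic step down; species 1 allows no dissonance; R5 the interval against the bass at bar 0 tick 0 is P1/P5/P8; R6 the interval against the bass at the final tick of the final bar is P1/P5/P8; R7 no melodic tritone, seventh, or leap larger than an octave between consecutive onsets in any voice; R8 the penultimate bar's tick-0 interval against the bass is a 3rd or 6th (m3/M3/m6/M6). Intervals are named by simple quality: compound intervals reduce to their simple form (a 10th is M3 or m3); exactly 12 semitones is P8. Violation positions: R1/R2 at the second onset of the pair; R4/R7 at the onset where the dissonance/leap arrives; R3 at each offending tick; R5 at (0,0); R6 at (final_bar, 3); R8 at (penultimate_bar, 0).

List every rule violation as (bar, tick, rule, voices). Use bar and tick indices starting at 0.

bar 0: v0=C3 v1=C4 downbeat P8
bar 1: v0=B2 v1=C4 downbeat m2
bar 2: v0=C3 v1=D3 downbeat M2
bar 3: v0=E3 v1=E3 downbeat P1
bar 4: v0=D3 v1=B3 downbeat M6
bar 5: v0=B2 v1=B3 downbeat P8
bar 6: v0=C3 v1=C4 downbeat P8
  -> R4 @ bar 1 tick 0 v(0, 1): B2/C4 m2 untreated
  -> R7 @ bar 1 tick 2 v(1,): C4->D3 leap 10st
  -> R4 @ bar 2 tick 0 v(0, 1): C3/D3 M2 untreated
  -> R8 @ bar 5 tick 0 v(0, 1): penult P8 not 3rd/6th
  -> R1 @ bar 6 tick 0 v(0, 1): B2/B3 P8 -> C3/C4 P8 similar

(1, 0, R4, (0, 1))
(1, 2, R7, (1,))
(2, 0, R4, (0, 1))
(5, 0, R8, (0, 1))
(6, 0, R1, (0, 1))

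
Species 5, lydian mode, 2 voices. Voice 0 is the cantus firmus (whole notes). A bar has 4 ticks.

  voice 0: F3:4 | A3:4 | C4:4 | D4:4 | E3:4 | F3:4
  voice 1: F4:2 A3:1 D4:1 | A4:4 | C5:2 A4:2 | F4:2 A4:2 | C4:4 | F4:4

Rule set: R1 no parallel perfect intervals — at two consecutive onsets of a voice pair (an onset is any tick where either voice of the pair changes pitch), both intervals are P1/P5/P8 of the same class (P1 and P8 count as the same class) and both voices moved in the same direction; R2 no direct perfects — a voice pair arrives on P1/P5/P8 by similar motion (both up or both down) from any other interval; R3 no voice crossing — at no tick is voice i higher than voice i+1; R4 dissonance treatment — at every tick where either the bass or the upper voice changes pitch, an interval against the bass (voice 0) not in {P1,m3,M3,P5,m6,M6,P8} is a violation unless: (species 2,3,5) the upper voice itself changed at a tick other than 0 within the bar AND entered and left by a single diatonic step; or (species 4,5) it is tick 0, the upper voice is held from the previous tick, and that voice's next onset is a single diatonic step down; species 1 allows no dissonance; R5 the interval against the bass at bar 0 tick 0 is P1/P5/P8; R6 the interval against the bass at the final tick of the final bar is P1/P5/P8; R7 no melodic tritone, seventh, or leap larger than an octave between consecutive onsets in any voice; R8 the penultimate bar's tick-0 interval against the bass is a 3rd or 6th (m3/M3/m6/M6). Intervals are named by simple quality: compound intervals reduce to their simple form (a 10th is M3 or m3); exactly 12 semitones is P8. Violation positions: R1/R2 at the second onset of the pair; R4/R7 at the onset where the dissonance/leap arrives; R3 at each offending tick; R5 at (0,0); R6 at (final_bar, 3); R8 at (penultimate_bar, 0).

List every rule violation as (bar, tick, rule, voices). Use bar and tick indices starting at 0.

(1, 0, R2, (0, 1))
(2, 0, R1, (0, 1))
(4, 0, R7, (0,))
(5, 0, R2, (0, 1))

bar 0: v0=F3 v1=F4 downbeat P8
bar 1: v0=A3 v1=A4 downbeat P8
bar 2: v0=C4 v1=C5 downbeat P8
bar 3: v0=D4 v1=F4 downbeat m3
bar 4: v0=E3 v1=C4 downbeat m6
bar 5: v0=F3 v1=F4 downbeat P8
  -> R2 @ bar 1 tick 0 v(0, 1): F3/D4 M6 -> A3/A4 P8 similar
  -> R1 @ bar 2 tick 0 v(0, 1): A3/A4 P8 -> C4/C5 P8 similar
  -> R7 @ bar 4 tick 0 v(0,): D4->E3 leap 10st
  -> R2 @ bar 5 tick 0 v(0, 1): E3/C4 m6 -> F3/F4 P8 similar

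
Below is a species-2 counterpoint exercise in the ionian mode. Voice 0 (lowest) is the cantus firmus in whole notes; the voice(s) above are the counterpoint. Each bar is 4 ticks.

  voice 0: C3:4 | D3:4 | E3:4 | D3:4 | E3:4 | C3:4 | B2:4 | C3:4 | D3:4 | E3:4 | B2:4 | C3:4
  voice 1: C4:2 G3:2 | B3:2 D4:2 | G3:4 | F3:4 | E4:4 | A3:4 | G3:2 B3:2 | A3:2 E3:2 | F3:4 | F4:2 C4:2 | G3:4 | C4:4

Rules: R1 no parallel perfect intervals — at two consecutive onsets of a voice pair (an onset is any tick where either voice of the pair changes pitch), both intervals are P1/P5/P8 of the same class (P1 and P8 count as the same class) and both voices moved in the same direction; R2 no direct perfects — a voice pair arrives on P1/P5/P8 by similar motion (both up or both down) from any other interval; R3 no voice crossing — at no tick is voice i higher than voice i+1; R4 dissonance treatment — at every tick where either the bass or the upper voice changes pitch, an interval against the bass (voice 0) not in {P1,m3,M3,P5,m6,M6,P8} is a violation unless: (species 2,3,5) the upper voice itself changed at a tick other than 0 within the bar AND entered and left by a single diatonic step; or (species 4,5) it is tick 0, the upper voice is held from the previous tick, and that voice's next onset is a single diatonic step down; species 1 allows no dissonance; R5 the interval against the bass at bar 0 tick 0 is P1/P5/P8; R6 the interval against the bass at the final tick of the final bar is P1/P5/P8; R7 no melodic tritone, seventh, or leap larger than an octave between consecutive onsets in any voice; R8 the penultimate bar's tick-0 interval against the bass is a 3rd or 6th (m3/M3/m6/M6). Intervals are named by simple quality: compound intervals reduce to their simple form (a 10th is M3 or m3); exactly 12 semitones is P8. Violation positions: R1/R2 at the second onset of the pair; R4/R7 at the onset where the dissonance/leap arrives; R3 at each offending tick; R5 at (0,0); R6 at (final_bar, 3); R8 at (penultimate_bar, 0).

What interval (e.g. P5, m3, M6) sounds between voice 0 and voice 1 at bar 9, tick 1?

m2

voice 0=E3 voice 1=F4 -> m2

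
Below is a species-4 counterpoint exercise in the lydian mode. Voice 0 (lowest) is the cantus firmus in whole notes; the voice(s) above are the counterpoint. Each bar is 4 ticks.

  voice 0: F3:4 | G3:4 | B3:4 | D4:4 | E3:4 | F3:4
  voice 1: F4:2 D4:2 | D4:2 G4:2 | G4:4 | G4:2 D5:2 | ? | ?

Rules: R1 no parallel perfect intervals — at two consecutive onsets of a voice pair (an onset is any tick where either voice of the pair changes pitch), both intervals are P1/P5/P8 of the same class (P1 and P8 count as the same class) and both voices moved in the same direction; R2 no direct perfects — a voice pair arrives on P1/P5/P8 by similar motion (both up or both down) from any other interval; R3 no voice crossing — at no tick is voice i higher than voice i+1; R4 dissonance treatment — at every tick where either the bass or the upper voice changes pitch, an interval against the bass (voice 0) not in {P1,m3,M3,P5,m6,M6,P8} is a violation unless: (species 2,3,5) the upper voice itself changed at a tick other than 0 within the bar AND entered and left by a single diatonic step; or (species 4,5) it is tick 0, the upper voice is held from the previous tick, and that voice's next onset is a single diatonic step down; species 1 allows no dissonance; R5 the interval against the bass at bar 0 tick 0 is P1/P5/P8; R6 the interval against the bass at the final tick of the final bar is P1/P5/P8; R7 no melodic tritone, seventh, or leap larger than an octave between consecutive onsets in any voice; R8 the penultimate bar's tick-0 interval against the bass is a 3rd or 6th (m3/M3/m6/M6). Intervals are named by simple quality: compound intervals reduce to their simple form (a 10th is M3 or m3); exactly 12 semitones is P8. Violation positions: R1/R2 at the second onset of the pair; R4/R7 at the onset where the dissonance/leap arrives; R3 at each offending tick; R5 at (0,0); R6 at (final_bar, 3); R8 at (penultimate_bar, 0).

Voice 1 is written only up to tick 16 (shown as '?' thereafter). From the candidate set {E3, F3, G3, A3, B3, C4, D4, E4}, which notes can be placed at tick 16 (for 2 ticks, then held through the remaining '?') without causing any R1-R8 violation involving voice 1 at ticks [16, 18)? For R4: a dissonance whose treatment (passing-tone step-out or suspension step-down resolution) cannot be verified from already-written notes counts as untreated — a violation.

{}

E3: violates R1,R7,R8
F3: violates R4,R7,R8
G3: violates R7
A3: violates R4,R7,R8
B3: violates R2,R7,R8
C4: violates R7
D4: violates R4,R8
E4: violates R1,R7,R8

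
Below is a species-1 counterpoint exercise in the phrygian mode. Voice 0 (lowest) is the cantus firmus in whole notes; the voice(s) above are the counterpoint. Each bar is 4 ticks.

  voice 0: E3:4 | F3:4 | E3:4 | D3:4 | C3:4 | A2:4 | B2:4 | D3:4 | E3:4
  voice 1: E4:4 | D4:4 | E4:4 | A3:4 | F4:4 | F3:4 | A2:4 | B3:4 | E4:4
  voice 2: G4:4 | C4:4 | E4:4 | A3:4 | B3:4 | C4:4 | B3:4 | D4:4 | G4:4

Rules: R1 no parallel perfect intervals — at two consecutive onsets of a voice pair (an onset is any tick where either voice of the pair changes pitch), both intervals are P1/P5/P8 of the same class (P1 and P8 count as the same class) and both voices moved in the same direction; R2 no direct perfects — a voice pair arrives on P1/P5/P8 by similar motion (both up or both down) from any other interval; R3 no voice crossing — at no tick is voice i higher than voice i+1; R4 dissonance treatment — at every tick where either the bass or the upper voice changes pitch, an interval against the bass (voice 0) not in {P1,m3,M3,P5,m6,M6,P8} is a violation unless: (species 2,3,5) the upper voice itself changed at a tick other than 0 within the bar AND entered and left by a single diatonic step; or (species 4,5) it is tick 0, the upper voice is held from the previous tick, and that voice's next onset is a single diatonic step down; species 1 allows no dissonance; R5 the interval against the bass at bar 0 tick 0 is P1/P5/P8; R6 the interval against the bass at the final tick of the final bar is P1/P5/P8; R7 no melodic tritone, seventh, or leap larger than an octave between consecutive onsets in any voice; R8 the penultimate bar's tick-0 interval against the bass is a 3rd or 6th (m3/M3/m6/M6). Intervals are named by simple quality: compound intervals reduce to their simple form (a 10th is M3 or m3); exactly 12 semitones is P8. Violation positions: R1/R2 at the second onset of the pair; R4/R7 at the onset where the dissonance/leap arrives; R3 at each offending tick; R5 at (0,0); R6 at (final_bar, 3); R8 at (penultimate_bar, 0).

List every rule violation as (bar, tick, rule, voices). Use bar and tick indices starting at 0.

bar 0: v0=E3 v1=E4 v2=G4 downbeat m3
bar 1: v0=F3 v1=D4 v2=C4 downbeat P5
bar 2: v0=E3 v1=E4 v2=E4 downbeat P8
bar 3: v0=D3 v1=A3 v2=A3 downbeat P5
bar 4: v0=C3 v1=F4 v2=B3 downbeat M7
bar 5: v0=A2 v1=F3 v2=C4 downbeat m3
bar 6: v0=B2 v1=A2 v2=B3 downbeat P8
bar 7: v0=D3 v1=B3 v2=D4 downbeat P8
bar 8: v0=E3 v1=E4 v2=G4 downbeat m3
  -> R5 @ bar 0 tick 0 v(0, 2): opens on m3
  -> R3 @ bar 1 tick 0 v(1, 2): D4 above C4
  -> R3 @ bar 1 tick 1 v(1, 2): D4 above C4
  -> R3 @ bar 1 tick 2 v(1, 2): D4 above C4
  -> R3 @ bar 1 tick 3 v(1, 2): D4 above C4
  -> R2 @ bar 2 tick 0 v(1, 2): D4/C4 M2 -> E4/E4 P1 similar
  -> R1 @ bar 3 tick 0 v(1, 2): E4/E4 P1 -> A3/A3 P1 similar
  -> R2 @ bar 3 tick 0 v(0, 1): E3/E4 P8 -> D3/A3 P5 similar
  -> R2 @ bar 3 tick 0 v(0, 2): E3/E4 P8 -> D3/A3 P5 similar
  -> R3 @ bar 4 tick 0 v(1, 2): F4 above B3
  -> R4 @ bar 4 tick 0 v(0, 1): C3/F4 P4 untreated
  -> R4 @ bar 4 tick 0 v(0, 2): C3/B3 M7 untreated
  -> R3 @ bar 4 tick 1 v(1, 2): F4 above B3
  -> R3 @ bar 4 tick 2 v(1, 2): F4 above B3
  -> R3 @ bar 4 tick 3 v(1, 2): F4 above B3
  -> R3 @ bar 6 tick 0 v(0, 1): B2 above A2
  -> R4 @ bar 6 tick 0 v(0, 1): B2/A2 M2 untreated
  -> R3 @ bar 6 tick 1 v(0, 1): B2 above A2
  -> R3 @ bar 6 tick 2 v(0, 1): B2 above A2
  -> R3 @ bar 6 tick 3 v(0, 1): B2 above A2
  -> R1 @ bar 7 tick 0 v(0, 2): B2/B3 P8 -> D3/D4 P8 similar
  -> R7 @ bar 7 tick 0 v(1,): A2->B3 leap 14st
  -> R8 @ bar 7 tick 0 v(0, 2): penult P8 not 3rd/6th
  -> R2 @ bar 8 tick 0 v(0, 1): D3/B3 M6 -> E3/E4 P8 similar
  -> R6 @ bar 8 tick 3 v(0, 2): closes on m3

(0, 0, R5, (0, 2))
(1, 0, R3, (1, 2))
(1, 1, R3, (1, 2))
(1, 2, R3, (1, 2))
(1, 3, R3, (1, 2))
(2, 0, R2, (1, 2))
(3, 0, R1, (1, 2))
(3, 0, R2, (0, 1))
(3, 0, R2, (0, 2))
(4, 0, R3, (1, 2))
(4, 0, R4, (0, 1))
(4, 0, R4, (0, 2))
(4, 1, R3, (1, 2))
(4, 2, R3, (1, 2))
(4, 3, R3, (1, 2))
(6, 0, R3, (0, 1))
(6, 0, R4, (0, 1))
(6, 1, R3, (0, 1))
(6, 2, R3, (0, 1))
(6, 3, R3, (0, 1))
(7, 0, R1, (0, 2))
(7, 0, R7, (1,))
(7, 0, R8, (0, 2))
(8, 0, R2, (0, 1))
(8, 3, R6, (0, 2))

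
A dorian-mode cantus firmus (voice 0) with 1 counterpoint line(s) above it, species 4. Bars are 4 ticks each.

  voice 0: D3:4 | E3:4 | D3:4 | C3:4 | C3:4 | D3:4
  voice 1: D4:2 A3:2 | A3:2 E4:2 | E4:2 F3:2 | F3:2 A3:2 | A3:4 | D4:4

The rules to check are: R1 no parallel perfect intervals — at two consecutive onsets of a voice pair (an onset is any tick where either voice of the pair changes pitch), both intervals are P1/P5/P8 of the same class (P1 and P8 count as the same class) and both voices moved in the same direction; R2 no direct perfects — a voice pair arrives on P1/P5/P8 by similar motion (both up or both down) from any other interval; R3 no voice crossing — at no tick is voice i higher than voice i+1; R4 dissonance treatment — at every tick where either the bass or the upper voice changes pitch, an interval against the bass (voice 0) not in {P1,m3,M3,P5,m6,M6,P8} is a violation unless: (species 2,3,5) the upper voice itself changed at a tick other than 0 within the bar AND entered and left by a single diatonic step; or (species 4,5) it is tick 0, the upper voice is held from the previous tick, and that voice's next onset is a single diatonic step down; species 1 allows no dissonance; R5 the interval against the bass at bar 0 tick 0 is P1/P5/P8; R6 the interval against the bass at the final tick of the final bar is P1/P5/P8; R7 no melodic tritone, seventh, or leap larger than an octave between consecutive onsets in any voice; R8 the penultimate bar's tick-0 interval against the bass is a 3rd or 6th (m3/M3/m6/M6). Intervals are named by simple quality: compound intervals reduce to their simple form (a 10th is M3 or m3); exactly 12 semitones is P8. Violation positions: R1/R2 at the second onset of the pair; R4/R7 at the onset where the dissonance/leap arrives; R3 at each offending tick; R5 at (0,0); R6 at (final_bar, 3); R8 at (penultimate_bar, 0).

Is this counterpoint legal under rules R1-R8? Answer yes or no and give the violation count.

No (5 violations)

bar 0: v0=D3 v1=D4 (P8)
bar 1: v0=E3 v1=A3 (P4)
bar 2: v0=D3 v1=E4 (M2)
bar 3: v0=C3 v1=F3 (P4)
bar 4: v0=C3 v1=A3 (M6)
bar 5: v0=D3 v1=D4 (P8)
  R4 @ bar1.0: E3/A3 P4 untreated
  R4 @ bar2.0: D3/E4 M2 untreated
  R7 @ bar2.2: E4->F3 leap 11st
  R4 @ bar3.0: C3/F3 P4 untreated
  R2 @ bar5.0: C3/A3 M6 -> D3/D4 P8 similar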